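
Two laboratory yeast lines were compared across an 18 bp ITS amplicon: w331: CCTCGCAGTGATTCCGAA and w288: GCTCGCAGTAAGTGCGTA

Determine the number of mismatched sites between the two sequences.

The sequences differ at positions 1 (C/G), 10 (G/A), 12 (T/G), 14 (C/G), 17 (A/T).
That gives 5 mismatches out of 18 aligned sites, so the Hamming distance is 5.

5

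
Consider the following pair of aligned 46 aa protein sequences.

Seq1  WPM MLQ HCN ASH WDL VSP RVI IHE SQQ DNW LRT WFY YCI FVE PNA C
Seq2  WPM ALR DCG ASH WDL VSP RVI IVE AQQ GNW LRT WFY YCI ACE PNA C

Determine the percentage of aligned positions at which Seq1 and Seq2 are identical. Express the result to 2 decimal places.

80.43%

Differing sites — 4:M/A; 6:Q/R; 7:H/D; 9:N/G; 23:H/V; 25:S/A; 28:D/G; 40:F/A; 41:V/C.
37 of the 46 sites match, so the percent identity is 37/46 × 100 = 80.43%.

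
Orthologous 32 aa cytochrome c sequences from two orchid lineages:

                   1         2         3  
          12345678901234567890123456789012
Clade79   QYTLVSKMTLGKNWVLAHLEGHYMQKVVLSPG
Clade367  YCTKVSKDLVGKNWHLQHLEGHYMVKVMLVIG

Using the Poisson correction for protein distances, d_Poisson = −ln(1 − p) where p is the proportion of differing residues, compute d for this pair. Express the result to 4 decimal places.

Mismatches occur at site 1 (Q→Y), site 2 (Y→C), site 4 (L→K), site 8 (M→D), site 9 (T→L), site 10 (L→V), site 15 (V→H), site 17 (A→Q), site 25 (Q→V), site 28 (V→M), site 30 (S→V), site 31 (P→I).
p = 12/32 = 0.375000.
d = −ln(1 − 0.375000) = −ln(0.625000) = 0.4700.

0.4700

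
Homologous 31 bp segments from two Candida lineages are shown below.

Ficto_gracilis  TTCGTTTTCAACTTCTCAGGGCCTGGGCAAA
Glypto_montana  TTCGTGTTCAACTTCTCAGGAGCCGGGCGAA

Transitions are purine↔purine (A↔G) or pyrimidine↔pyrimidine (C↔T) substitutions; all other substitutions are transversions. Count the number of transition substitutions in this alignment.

Differing sites — 6:T/G (Tv); 21:G/A (Ti); 22:C/G (Tv); 24:T/C (Ti); 29:A/G (Ti).
Of the 5 differences, 3 transitions and 2 transversions, so the answer is 3.

3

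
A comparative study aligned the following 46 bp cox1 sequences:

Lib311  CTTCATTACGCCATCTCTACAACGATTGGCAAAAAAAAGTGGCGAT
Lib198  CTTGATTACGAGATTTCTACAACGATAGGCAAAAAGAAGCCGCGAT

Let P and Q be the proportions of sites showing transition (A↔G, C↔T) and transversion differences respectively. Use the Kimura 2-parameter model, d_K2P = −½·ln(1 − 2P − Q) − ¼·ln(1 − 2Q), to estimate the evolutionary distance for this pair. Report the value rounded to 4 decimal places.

Mismatches occur at site 4 (C→G, transversion), site 11 (C→A, transversion), site 12 (C→G, transversion), site 15 (C→T, transition), site 27 (T→A, transversion), site 36 (A→G, transition), site 40 (T→C, transition), site 41 (G→C, transversion).
Of the 8 differences, 3 transitions and 5 transversions over 46 sites: P = 3/46 = 0.065217, Q = 5/46 = 0.108696.
d = −0.5·ln(0.760870) − 0.25·ln(0.782608) = −0.5·(-0.273293) − 0.25·(-0.245123) = 0.1979.

0.1979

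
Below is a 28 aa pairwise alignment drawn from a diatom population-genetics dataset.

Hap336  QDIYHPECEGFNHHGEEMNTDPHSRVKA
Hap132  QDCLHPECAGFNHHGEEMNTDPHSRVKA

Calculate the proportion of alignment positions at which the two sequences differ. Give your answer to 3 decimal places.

0.107

Differing sites — 3:I/C; 4:Y/L; 9:E/A.
There are 3 differences over 28 sites, so p = 3/28 = 0.107.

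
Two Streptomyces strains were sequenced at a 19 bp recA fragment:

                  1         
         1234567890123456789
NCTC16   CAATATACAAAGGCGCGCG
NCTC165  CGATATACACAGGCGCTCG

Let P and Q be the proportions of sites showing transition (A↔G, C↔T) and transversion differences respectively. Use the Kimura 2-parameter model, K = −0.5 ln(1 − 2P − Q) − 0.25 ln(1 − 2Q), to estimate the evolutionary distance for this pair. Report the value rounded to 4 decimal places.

Differing sites — 2:A/G (Ti); 10:A/C (Tv); 17:G/T (Tv).
Of the 3 differences, 1 transition and 2 transversions over 19 sites: P = 1/19 = 0.052632, Q = 2/19 = 0.105263.
d = −0.5·ln(0.789473) − 0.25·ln(0.789474) = −0.5·(-0.236390) − 0.25·(-0.236388) = 0.1773.

0.1773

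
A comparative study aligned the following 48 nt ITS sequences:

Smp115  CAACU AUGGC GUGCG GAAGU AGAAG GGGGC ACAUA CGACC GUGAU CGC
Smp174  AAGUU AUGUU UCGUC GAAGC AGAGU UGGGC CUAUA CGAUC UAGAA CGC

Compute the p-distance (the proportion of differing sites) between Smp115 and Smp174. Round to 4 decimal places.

The sequences differ at positions 1 (C/A), 3 (A/G), 4 (C/U), 9 (G/U), 10 (C/U), 11 (G/U), 12 (U/C), 14 (C/U), 15 (G/C), 20 (U/C), 24 (A/G), 25 (G/U), 26 (G/U), 31 (A/C), 32 (C/U), 39 (C/U), 41 (G/U), 42 (U/A), 45 (U/A).
There are 19 differences over 48 sites, so p = 19/48 = 0.3958.

0.3958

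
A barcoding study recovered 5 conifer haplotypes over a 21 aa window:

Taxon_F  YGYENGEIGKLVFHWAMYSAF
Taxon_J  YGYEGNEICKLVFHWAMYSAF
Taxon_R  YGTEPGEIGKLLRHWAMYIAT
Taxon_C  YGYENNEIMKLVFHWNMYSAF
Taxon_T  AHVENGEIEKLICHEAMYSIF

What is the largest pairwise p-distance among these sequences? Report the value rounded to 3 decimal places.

Pairwise Hamming distances:
  Taxon_F vs Taxon_J: 3
  Taxon_F vs Taxon_R: 6
  Taxon_F vs Taxon_C: 3
  Taxon_F vs Taxon_T: 8
  Taxon_J vs Taxon_R: 8
  Taxon_J vs Taxon_C: 3
  Taxon_J vs Taxon_T: 10
  Taxon_R vs Taxon_C: 9
  Taxon_R vs Taxon_T: 11
  Taxon_C vs Taxon_T: 10
The largest is 11 mismatches, between Taxon_R and Taxon_T; p = 11/21 = 0.524.

0.524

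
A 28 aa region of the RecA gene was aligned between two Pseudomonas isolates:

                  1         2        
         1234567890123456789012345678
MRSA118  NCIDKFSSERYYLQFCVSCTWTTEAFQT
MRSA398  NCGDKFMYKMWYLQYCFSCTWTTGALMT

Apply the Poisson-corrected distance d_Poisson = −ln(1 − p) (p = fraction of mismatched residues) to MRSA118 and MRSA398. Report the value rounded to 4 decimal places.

0.4990

Mismatches occur at site 3 (I→G), site 7 (S→M), site 8 (S→Y), site 9 (E→K), site 10 (R→M), site 11 (Y→W), site 15 (F→Y), site 17 (V→F), site 24 (E→G), site 26 (F→L), site 27 (Q→M).
p = 11/28 = 0.392857.
d = −ln(1 − 0.392857) = −ln(0.607143) = 0.4990.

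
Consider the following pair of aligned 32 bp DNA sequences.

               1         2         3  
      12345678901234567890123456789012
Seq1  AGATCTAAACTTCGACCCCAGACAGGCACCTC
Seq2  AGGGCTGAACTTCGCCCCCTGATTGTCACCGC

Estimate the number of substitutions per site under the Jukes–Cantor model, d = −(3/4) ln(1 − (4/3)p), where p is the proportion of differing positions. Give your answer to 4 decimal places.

0.3525

The sequences differ at positions 3 (A/G), 4 (T/G), 7 (A/G), 15 (A/C), 20 (A/T), 23 (C/T), 24 (A/T), 26 (G/T), 31 (T/G).
p = 9/32 = 0.281250.
d = −0.75 · ln(1 − (4/3)·0.281250) = −0.75 · ln(0.625000) = −0.75 · (-0.470004) = 0.3525.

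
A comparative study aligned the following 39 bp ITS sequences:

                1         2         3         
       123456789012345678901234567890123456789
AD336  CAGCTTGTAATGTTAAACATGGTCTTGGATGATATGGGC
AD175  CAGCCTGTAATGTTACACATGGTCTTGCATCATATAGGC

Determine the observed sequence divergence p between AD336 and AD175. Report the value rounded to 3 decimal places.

0.128

The sequences differ at positions 5 (T/C), 16 (A/C), 28 (G/C), 31 (G/C), 36 (G/A).
There are 5 differences over 39 sites, so p = 5/39 = 0.128.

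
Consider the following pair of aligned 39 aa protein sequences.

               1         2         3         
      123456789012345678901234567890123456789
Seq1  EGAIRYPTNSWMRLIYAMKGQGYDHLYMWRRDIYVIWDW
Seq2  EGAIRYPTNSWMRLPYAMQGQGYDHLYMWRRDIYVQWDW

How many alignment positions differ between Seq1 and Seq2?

Mismatches occur at site 15 (I→P), site 19 (K→Q), site 36 (I→Q).
That gives 3 mismatches out of 39 aligned sites, so the Hamming distance is 3.

3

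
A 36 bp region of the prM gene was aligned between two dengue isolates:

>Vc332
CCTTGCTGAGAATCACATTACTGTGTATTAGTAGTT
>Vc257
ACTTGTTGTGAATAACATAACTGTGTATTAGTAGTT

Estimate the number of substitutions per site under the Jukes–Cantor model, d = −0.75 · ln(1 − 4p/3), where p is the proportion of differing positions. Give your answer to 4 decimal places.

0.1536

The sequences differ at positions 1 (C/A), 6 (C/T), 9 (A/T), 14 (C/A), 19 (T/A).
p = 5/36 = 0.138889.
d = −0.75 · ln(1 − (4/3)·0.138889) = −0.75 · ln(0.814815) = −0.75 · (-0.204794) = 0.1536.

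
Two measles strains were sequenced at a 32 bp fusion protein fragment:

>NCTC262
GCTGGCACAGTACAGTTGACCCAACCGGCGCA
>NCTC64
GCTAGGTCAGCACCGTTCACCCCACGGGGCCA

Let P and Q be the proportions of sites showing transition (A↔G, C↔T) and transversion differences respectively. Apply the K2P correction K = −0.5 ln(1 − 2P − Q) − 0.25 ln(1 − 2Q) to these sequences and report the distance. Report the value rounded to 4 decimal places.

Mismatches occur at site 4 (G/A, transition), site 6 (C/G, transversion), site 7 (A/T, transversion), site 11 (T/C, transition), site 14 (A/C, transversion), site 18 (G/C, transversion), site 23 (A/C, transversion), site 26 (C/G, transversion), site 29 (C/G, transversion), site 30 (G/C, transversion).
Of the 10 differences, 2 transitions and 8 transversions over 32 sites: P = 2/32 = 0.062500, Q = 8/32 = 0.250000.
d = −0.5·ln(0.625000) − 0.25·ln(0.500000) = −0.5·(-0.470004) − 0.25·(-0.693147) = 0.4083.

0.4083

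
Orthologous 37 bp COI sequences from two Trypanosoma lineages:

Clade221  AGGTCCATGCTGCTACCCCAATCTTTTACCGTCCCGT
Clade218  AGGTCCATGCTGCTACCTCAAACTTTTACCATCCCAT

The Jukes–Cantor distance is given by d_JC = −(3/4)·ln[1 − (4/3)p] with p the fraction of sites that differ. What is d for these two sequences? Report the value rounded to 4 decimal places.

Differing sites — 18:C/T; 22:T/A; 31:G/A; 36:G/A.
p = 4/37 = 0.108108.
d = −0.75 · ln(1 − (4/3)·0.108108) = −0.75 · ln(0.855856) = −0.75 · (-0.155653) = 0.1167.

0.1167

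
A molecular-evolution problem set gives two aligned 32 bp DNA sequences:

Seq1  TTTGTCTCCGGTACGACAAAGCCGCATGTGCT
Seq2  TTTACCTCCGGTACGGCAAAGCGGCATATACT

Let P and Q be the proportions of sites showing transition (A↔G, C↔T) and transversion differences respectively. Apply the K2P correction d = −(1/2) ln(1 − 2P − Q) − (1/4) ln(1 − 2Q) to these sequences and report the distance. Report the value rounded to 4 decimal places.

0.2267

The sequences differ at positions 4 (G/A, transition), 5 (T/C, transition), 16 (A/G, transition), 23 (C/G, transversion), 28 (G/A, transition), 30 (G/A, transition).
Of the 6 differences, 5 transitions and 1 transversion over 32 sites: P = 5/32 = 0.156250, Q = 1/32 = 0.031250.
d = −0.5·ln(0.656250) − 0.25·ln(0.937500) = −0.5·(-0.421213) − 0.25·(-0.064539) = 0.2267.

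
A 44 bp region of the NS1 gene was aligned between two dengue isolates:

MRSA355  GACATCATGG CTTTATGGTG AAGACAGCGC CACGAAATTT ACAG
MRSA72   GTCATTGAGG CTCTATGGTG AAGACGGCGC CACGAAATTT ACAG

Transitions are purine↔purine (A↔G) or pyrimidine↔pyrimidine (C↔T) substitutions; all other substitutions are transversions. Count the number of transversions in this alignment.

2

Mismatches occur at site 2 (A↔T, transversion), site 6 (C↔T, transition), site 7 (A↔G, transition), site 8 (T↔A, transversion), site 13 (T↔C, transition), site 26 (A↔G, transition).
Of the 6 differences, 4 transitions and 2 transversions, so the answer is 2.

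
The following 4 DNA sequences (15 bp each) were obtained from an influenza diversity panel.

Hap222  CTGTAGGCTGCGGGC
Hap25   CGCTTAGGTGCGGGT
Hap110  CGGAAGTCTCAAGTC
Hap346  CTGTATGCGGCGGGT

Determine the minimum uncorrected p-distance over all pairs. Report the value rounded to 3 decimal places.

0.200

Pairwise Hamming distances:
  Hap222 vs Hap25: 6
  Hap222 vs Hap110: 7
  Hap222 vs Hap346: 3
  Hap25 vs Hap110: 11
  Hap25 vs Hap346: 6
  Hap110 vs Hap346: 10
The smallest is 3 mismatches, between Hap222 and Hap346; p = 3/15 = 0.200.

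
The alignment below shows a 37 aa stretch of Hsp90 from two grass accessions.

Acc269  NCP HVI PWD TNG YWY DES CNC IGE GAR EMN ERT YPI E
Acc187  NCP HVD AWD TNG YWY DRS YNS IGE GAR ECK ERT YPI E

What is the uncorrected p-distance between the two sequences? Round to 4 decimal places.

0.1892

Mismatches occur at site 6 (I/D), site 7 (P/A), site 17 (E/R), site 19 (C/Y), site 21 (C/S), site 29 (M/C), site 30 (N/K).
There are 7 differences over 37 sites, so p = 7/37 = 0.1892.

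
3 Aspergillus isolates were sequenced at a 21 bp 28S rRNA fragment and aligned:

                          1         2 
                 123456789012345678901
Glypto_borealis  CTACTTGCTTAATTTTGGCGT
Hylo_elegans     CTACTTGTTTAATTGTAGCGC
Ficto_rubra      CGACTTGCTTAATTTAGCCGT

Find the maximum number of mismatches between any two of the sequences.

Pairwise Hamming distances:
  Glypto_borealis vs Hylo_elegans: 4
  Glypto_borealis vs Ficto_rubra: 3
  Hylo_elegans vs Ficto_rubra: 7
The largest is 7, between Hylo_elegans and Ficto_rubra.

7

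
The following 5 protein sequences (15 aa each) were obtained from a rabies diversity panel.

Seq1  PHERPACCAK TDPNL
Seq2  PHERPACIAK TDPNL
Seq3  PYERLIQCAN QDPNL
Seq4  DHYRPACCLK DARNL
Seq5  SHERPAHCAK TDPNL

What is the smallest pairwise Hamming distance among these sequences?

Pairwise Hamming distances:
  Seq1 vs Seq2: 1
  Seq1 vs Seq3: 6
  Seq1 vs Seq4: 6
  Seq1 vs Seq5: 2
  Seq2 vs Seq3: 7
  Seq2 vs Seq4: 7
  Seq2 vs Seq5: 3
  Seq3 vs Seq4: 11
  Seq3 vs Seq5: 7
  Seq4 vs Seq5: 7
The smallest is 1, between Seq1 and Seq2.

1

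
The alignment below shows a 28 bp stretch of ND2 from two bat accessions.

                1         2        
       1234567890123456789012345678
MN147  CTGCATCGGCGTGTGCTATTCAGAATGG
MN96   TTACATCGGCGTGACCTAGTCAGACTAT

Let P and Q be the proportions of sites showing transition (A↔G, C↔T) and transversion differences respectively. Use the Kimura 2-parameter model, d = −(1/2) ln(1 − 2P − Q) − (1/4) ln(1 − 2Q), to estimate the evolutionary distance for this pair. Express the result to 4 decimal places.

0.3600

Differing sites — 1:C/T (Ti); 3:G/A (Ti); 14:T/A (Tv); 15:G/C (Tv); 19:T/G (Tv); 25:A/C (Tv); 27:G/A (Ti); 28:G/T (Tv).
Of the 8 differences, 3 transitions and 5 transversions over 28 sites: P = 3/28 = 0.107143, Q = 5/28 = 0.178571.
d = −0.5·ln(0.607143) − 0.25·ln(0.642858) = −0.5·(-0.498991) − 0.25·(-0.441831) = 0.3600.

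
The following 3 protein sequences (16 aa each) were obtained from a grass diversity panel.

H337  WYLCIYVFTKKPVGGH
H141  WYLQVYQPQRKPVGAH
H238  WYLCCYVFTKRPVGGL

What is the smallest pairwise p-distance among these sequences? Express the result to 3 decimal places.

Pairwise Hamming distances:
  H337 vs H141: 7
  H337 vs H238: 3
  H141 vs H238: 9
The smallest is 3 mismatches, between H337 and H238; p = 3/16 = 0.188.

0.188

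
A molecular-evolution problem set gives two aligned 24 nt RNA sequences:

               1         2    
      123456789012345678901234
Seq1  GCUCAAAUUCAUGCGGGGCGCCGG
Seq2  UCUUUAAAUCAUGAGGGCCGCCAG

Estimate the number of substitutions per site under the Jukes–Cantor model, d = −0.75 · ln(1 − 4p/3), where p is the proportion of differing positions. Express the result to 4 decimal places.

0.3694

Differing sites — 1:G/U; 4:C/U; 5:A/U; 8:U/A; 14:C/A; 18:G/C; 23:G/A.
p = 7/24 = 0.291667.
d = −0.75 · ln(1 − (4/3)·0.291667) = −0.75 · ln(0.611111) = −0.75 · (-0.492477) = 0.3694.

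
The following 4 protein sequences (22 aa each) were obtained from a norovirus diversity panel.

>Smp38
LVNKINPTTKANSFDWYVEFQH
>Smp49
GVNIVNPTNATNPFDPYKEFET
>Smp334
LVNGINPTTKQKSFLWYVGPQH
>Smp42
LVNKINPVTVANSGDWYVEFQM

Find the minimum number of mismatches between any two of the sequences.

Pairwise Hamming distances:
  Smp38 vs Smp49: 11
  Smp38 vs Smp334: 6
  Smp38 vs Smp42: 4
  Smp49 vs Smp334: 15
  Smp49 vs Smp42: 13
  Smp334 vs Smp42: 10
The smallest is 4, between Smp38 and Smp42.

4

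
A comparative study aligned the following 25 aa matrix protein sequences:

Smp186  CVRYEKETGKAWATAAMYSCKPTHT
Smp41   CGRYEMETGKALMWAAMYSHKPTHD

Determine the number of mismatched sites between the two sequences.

The sequences differ at positions 2 (V/G), 6 (K/M), 12 (W/L), 13 (A/M), 14 (T/W), 20 (C/H), 25 (T/D).
That gives 7 mismatches out of 25 aligned sites, so the Hamming distance is 7.

7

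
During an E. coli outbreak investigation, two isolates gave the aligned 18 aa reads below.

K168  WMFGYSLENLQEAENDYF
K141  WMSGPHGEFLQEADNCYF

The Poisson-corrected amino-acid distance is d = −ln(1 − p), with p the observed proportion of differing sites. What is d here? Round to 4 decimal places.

Differing sites — 3:F/S; 5:Y/P; 6:S/H; 7:L/G; 9:N/F; 14:E/D; 16:D/C.
p = 7/18 = 0.388889.
d = −ln(1 − 0.388889) = −ln(0.611111) = 0.4925.

0.4925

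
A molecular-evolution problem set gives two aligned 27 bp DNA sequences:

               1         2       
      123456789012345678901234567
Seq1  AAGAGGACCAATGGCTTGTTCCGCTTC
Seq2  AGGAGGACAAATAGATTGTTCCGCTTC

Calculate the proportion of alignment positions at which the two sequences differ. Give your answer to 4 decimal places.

Mismatches occur at site 2 (A↔G), site 9 (C↔A), site 13 (G↔A), site 15 (C↔A).
There are 4 differences over 27 sites, so p = 4/27 = 0.1481.

0.1481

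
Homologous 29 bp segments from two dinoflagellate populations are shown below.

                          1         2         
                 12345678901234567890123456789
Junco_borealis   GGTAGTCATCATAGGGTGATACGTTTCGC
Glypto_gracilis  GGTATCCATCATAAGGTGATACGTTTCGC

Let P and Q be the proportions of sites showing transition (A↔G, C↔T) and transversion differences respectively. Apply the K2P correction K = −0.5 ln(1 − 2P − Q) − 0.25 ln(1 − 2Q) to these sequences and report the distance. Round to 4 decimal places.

0.1125

Mismatches occur at site 5 (G/T, transversion), site 6 (T/C, transition), site 14 (G/A, transition).
Of the 3 differences, 2 transitions and 1 transversion over 29 sites: P = 2/29 = 0.068966, Q = 1/29 = 0.034483.
d = −0.5·ln(0.827585) − 0.25·ln(0.931034) = −0.5·(-0.189243) − 0.25·(-0.071459) = 0.1125.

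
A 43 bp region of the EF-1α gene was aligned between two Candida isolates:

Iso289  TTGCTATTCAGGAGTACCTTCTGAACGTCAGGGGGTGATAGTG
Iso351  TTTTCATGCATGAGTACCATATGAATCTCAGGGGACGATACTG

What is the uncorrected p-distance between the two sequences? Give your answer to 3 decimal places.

0.279

Differing sites — 3:G/T; 4:C/T; 5:T/C; 8:T/G; 11:G/T; 19:T/A; 21:C/A; 26:C/T; 27:G/C; 35:G/A; 36:T/C; 41:G/C.
There are 12 differences over 43 sites, so p = 12/43 = 0.279.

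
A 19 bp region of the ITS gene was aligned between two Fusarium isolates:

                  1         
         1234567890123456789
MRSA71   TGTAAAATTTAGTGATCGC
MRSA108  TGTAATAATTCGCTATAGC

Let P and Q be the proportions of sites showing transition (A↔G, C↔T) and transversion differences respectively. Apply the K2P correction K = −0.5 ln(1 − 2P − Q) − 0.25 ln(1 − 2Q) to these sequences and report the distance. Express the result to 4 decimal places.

0.4166

The sequences differ at positions 6 (A/T, transversion), 8 (T/A, transversion), 11 (A/C, transversion), 13 (T/C, transition), 14 (G/T, transversion), 17 (C/A, transversion).
Of the 6 differences, 1 transition and 5 transversions over 19 sites: P = 1/19 = 0.052632, Q = 5/19 = 0.263158.
d = −0.5·ln(0.631578) − 0.25·ln(0.473684) = −0.5·(-0.459534) − 0.25·(-0.747215) = 0.4166.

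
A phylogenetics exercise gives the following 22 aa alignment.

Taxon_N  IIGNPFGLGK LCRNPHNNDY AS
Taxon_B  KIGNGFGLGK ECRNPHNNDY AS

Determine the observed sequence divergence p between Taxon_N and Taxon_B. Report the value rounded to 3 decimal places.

The sequences differ at positions 1 (I/K), 5 (P/G), 11 (L/E).
There are 3 differences over 22 sites, so p = 3/22 = 0.136.

0.136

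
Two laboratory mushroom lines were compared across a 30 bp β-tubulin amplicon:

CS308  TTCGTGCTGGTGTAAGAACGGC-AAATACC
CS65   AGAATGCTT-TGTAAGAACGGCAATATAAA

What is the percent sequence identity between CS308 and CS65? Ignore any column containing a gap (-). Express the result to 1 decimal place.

Excluding the 2 gap columns leaves 28 comparable sites.
Mismatches occur at site 1 (T/A), site 2 (T/G), site 3 (C/A), site 4 (G/A), site 9 (G/T), site 25 (A/T), site 29 (C/A), site 30 (C/A).
20 of the 28 comparable sites match, so the percent identity is 20/28 × 100 = 71.4%.

71.4%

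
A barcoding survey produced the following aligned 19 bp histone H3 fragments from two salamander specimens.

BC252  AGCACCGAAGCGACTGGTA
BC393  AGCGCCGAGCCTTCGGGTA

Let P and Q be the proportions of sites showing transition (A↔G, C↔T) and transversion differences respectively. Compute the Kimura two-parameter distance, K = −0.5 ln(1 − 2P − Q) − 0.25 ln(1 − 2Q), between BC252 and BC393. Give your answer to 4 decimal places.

0.4099

Mismatches occur at site 4 (A/G, transition), site 9 (A/G, transition), site 10 (G/C, transversion), site 12 (G/T, transversion), site 13 (A/T, transversion), site 15 (T/G, transversion).
Of the 6 differences, 2 transitions and 4 transversions over 19 sites: P = 2/19 = 0.105263, Q = 4/19 = 0.210526.
d = −0.5·ln(0.578948) − 0.25·ln(0.578948) = −0.5·(-0.546543) − 0.25·(-0.546543) = 0.4099.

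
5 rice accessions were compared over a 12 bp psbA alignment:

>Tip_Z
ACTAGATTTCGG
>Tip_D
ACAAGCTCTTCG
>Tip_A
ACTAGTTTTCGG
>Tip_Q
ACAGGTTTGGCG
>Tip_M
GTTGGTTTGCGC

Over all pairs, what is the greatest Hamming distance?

Pairwise Hamming distances:
  Tip_Z vs Tip_D: 5
  Tip_Z vs Tip_A: 1
  Tip_Z vs Tip_Q: 6
  Tip_Z vs Tip_M: 6
  Tip_D vs Tip_A: 5
  Tip_D vs Tip_Q: 5
  Tip_D vs Tip_M: 10
  Tip_A vs Tip_Q: 5
  Tip_A vs Tip_M: 5
  Tip_Q vs Tip_M: 6
The largest is 10, between Tip_D and Tip_M.

10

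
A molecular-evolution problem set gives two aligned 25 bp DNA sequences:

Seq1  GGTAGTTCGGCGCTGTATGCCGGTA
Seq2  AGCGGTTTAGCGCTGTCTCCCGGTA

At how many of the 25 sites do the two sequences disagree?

7

The sequences differ at positions 1 (G/A), 3 (T/C), 4 (A/G), 8 (C/T), 9 (G/A), 17 (A/C), 19 (G/C).
That gives 7 mismatches out of 25 aligned sites, so the Hamming distance is 7.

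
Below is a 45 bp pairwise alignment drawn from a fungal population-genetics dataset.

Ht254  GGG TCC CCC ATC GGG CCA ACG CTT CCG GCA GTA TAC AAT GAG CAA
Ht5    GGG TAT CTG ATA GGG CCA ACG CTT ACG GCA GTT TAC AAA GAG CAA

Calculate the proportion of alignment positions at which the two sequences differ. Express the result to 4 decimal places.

0.1778

The sequences differ at positions 5 (C/A), 6 (C/T), 8 (C/T), 9 (C/G), 12 (C/A), 25 (C/A), 33 (A/T), 39 (T/A).
There are 8 differences over 45 sites, so p = 8/45 = 0.1778.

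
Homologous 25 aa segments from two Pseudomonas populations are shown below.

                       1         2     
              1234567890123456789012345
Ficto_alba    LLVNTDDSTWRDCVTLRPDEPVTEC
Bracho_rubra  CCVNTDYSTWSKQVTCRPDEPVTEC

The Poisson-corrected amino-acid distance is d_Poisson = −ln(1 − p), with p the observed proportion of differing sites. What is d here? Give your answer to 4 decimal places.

0.3285

Mismatches occur at site 1 (L→C), site 2 (L→C), site 7 (D→Y), site 11 (R→S), site 12 (D→K), site 13 (C→Q), site 16 (L→C).
p = 7/25 = 0.280000.
d = −ln(1 − 0.280000) = −ln(0.720000) = 0.3285.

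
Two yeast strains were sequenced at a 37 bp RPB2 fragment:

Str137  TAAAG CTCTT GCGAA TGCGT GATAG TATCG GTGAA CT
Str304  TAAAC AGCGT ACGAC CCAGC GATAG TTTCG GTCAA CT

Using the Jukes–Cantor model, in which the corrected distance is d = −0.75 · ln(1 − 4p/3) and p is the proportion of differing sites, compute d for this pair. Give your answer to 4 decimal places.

0.4248

The sequences differ at positions 5 (G/C), 6 (C/A), 7 (T/G), 9 (T/G), 11 (G/A), 15 (A/C), 16 (T/C), 17 (G/C), 18 (C/A), 20 (T/C), 27 (A/T), 33 (G/C).
p = 12/37 = 0.324324.
d = −0.75 · ln(1 − (4/3)·0.324324) = −0.75 · ln(0.567568) = −0.75 · (-0.566395) = 0.4248.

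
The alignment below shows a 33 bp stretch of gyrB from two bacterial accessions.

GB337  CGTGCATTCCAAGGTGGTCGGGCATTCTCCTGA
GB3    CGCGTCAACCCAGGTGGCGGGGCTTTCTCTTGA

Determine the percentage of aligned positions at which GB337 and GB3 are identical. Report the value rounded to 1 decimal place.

69.7%

The sequences differ at positions 3 (T/C), 5 (C/T), 6 (A/C), 7 (T/A), 8 (T/A), 11 (A/C), 18 (T/C), 19 (C/G), 24 (A/T), 30 (C/T).
23 of the 33 sites match, so the percent identity is 23/33 × 100 = 69.7%.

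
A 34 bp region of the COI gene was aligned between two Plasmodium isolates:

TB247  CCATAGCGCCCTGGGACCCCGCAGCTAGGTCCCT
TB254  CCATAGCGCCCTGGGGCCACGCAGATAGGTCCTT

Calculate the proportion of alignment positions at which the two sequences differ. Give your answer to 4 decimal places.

The sequences differ at positions 16 (A/G), 19 (C/A), 25 (C/A), 33 (C/T).
There are 4 differences over 34 sites, so p = 4/34 = 0.1176.

0.1176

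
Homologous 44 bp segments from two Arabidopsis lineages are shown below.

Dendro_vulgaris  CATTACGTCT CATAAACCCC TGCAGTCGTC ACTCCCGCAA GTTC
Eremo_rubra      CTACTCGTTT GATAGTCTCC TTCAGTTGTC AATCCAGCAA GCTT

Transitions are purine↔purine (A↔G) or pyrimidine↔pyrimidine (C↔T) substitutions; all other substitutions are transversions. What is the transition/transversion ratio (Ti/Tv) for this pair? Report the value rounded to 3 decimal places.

Mismatches occur at site 2 (A↔T, transversion), site 3 (T↔A, transversion), site 4 (T↔C, transition), site 5 (A↔T, transversion), site 9 (C↔T, transition), site 11 (C↔G, transversion), site 15 (A↔G, transition), site 16 (A↔T, transversion), site 18 (C↔T, transition), site 22 (G↔T, transversion), site 27 (C↔T, transition), site 32 (C↔A, transversion), site 36 (C↔A, transversion), site 42 (T↔C, transition), site 44 (C↔T, transition).
Of the 15 differences, 7 transitions and 8 transversions, so Ti/Tv = 7/8 = 0.875.

0.875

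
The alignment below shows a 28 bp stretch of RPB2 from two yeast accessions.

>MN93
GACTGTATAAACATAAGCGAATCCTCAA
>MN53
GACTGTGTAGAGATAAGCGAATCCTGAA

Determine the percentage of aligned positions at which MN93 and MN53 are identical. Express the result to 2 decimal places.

Mismatches occur at site 7 (A/G), site 10 (A/G), site 12 (C/G), site 26 (C/G).
24 of the 28 sites match, so the percent identity is 24/28 × 100 = 85.71%.

85.71%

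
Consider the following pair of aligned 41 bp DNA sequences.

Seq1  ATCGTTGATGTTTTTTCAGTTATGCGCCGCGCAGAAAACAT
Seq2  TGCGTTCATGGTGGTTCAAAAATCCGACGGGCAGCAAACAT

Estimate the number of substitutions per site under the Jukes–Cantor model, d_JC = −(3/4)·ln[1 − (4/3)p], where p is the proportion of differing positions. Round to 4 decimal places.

0.4121

Mismatches occur at site 1 (A↔T), site 2 (T↔G), site 7 (G↔C), site 11 (T↔G), site 13 (T↔G), site 14 (T↔G), site 19 (G↔A), site 20 (T↔A), site 21 (T↔A), site 24 (G↔C), site 27 (C↔A), site 30 (C↔G), site 35 (A↔C).
p = 13/41 = 0.317073.
d = −0.75 · ln(1 − (4/3)·0.317073) = −0.75 · ln(0.577236) = −0.75 · (-0.549504) = 0.4121.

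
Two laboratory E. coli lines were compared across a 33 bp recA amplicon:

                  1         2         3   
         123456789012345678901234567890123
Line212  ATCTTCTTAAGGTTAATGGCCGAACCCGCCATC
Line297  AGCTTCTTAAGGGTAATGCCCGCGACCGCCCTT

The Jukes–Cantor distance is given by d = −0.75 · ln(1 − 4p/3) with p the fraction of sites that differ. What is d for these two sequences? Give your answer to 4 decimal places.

0.2928

Mismatches occur at site 2 (T↔G), site 13 (T↔G), site 19 (G↔C), site 23 (A↔C), site 24 (A↔G), site 25 (C↔A), site 31 (A↔C), site 33 (C↔T).
p = 8/33 = 0.242424.
d = −0.75 · ln(1 − (4/3)·0.242424) = −0.75 · ln(0.676768) = −0.75 · (-0.390427) = 0.2928.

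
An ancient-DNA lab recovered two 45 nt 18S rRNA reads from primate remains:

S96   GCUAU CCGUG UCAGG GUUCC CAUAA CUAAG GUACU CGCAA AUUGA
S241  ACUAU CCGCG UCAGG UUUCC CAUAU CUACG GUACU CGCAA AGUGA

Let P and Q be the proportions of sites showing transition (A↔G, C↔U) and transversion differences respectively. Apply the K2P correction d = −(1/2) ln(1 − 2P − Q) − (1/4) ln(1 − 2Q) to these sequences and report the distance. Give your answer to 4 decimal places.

0.1468

Differing sites — 1:G/A (Ti); 9:U/C (Ti); 16:G/U (Tv); 25:A/U (Tv); 29:A/C (Tv); 42:U/G (Tv).
Of the 6 differences, 2 transitions and 4 transversions over 45 sites: P = 2/45 = 0.044444, Q = 4/45 = 0.088889.
d = −0.5·ln(0.822223) − 0.25·ln(0.822222) = −0.5·(-0.195744) − 0.25·(-0.195745) = 0.1468.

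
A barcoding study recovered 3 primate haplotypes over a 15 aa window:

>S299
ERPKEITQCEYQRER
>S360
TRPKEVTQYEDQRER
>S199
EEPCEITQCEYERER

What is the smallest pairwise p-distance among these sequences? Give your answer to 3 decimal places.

Pairwise Hamming distances:
  S299 vs S360: 4
  S299 vs S199: 3
  S360 vs S199: 7
The smallest is 3 mismatches, between S299 and S199; p = 3/15 = 0.200.

0.200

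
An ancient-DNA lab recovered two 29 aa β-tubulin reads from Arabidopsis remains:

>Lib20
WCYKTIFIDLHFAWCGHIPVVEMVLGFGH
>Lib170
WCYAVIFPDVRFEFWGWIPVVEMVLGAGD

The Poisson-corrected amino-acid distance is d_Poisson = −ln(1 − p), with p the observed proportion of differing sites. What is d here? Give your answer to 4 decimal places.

0.4769

Mismatches occur at site 4 (K/A), site 5 (T/V), site 8 (I/P), site 10 (L/V), site 11 (H/R), site 13 (A/E), site 14 (W/F), site 15 (C/W), site 17 (H/W), site 27 (F/A), site 29 (H/D).
p = 11/29 = 0.379310.
d = −ln(1 − 0.379310) = −ln(0.620690) = 0.4769.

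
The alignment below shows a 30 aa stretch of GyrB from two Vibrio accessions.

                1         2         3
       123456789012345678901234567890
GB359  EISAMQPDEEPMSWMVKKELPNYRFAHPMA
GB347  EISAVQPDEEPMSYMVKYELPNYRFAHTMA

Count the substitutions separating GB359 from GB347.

4

Mismatches occur at site 5 (M/V), site 14 (W/Y), site 18 (K/Y), site 28 (P/T).
That gives 4 mismatches out of 30 aligned sites, so the Hamming distance is 4.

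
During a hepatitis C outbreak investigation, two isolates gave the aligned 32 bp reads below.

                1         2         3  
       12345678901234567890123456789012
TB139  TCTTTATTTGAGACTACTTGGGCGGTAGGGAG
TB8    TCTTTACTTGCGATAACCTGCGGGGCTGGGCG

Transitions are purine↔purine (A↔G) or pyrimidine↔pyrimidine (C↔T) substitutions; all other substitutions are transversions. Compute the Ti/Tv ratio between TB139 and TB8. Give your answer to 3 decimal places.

0.667

Mismatches occur at site 7 (T/C, transition), site 11 (A/C, transversion), site 14 (C/T, transition), site 15 (T/A, transversion), site 18 (T/C, transition), site 21 (G/C, transversion), site 23 (C/G, transversion), site 26 (T/C, transition), site 27 (A/T, transversion), site 31 (A/C, transversion).
Of the 10 differences, 4 transitions and 6 transversions, so Ti/Tv = 4/6 = 0.667.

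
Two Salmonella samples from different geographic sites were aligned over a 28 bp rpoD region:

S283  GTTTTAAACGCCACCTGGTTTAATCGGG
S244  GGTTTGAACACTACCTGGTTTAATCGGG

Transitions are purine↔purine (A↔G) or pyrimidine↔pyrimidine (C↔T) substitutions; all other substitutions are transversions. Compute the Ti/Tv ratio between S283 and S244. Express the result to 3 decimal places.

Differing sites — 2:T/G (Tv); 6:A/G (Ti); 10:G/A (Ti); 12:C/T (Ti).
Of the 4 differences, 3 transitions and 1 transversion, so Ti/Tv = 3/1 = 3.000.

3.000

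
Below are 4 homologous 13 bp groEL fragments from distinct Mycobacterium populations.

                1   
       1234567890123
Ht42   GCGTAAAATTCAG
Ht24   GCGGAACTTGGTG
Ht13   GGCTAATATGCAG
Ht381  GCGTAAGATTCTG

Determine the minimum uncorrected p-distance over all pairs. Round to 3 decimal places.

0.154

Pairwise Hamming distances:
  Ht42 vs Ht24: 6
  Ht42 vs Ht13: 4
  Ht42 vs Ht381: 2
  Ht24 vs Ht13: 7
  Ht24 vs Ht381: 5
  Ht13 vs Ht381: 5
The smallest is 2 mismatches, between Ht42 and Ht381; p = 2/13 = 0.154.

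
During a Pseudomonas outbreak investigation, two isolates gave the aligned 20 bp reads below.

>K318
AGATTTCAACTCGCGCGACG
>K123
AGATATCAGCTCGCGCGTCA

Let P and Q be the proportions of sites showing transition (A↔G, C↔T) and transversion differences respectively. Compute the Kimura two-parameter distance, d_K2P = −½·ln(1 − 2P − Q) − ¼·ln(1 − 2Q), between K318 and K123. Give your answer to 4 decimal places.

The sequences differ at positions 5 (T/A, transversion), 9 (A/G, transition), 18 (A/T, transversion), 20 (G/A, transition).
Of the 4 differences, 2 transitions and 2 transversions over 20 sites: P = 2/20 = 0.100000, Q = 2/20 = 0.100000.
d = −0.5·ln(0.700000) − 0.25·ln(0.800000) = −0.5·(-0.356675) − 0.25·(-0.223144) = 0.2341.

0.2341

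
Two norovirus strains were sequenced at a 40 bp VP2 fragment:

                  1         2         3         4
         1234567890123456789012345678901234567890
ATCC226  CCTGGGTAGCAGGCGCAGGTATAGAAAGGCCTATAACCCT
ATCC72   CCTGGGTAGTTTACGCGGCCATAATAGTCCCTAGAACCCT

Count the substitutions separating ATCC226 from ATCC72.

13

The sequences differ at positions 10 (C/T), 11 (A/T), 12 (G/T), 13 (G/A), 17 (A/G), 19 (G/C), 20 (T/C), 24 (G/A), 25 (A/T), 27 (A/G), 28 (G/T), 29 (G/C), 34 (T/G).
That gives 13 mismatches out of 40 aligned sites, so the Hamming distance is 13.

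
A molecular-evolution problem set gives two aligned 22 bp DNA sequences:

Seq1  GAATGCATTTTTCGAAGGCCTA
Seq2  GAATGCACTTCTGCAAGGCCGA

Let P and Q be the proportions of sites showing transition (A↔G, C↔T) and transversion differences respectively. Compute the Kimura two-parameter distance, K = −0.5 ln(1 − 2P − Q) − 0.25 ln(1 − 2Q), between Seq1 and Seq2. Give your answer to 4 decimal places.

The sequences differ at positions 8 (T/C, transition), 11 (T/C, transition), 13 (C/G, transversion), 14 (G/C, transversion), 21 (T/G, transversion).
Of the 5 differences, 2 transitions and 3 transversions over 22 sites: P = 2/22 = 0.090909, Q = 3/22 = 0.136364.
d = −0.5·ln(0.681818) − 0.25·ln(0.727272) = −0.5·(-0.382993) − 0.25·(-0.318455) = 0.2711.

0.2711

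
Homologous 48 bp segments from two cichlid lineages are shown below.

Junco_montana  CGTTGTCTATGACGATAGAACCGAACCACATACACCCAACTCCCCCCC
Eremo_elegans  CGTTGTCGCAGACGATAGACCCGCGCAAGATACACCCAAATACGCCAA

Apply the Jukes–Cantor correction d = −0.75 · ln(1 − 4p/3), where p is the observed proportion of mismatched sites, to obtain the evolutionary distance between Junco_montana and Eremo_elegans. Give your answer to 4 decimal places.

The sequences differ at positions 8 (T/G), 9 (A/C), 10 (T/A), 20 (A/C), 24 (A/C), 25 (A/G), 27 (C/A), 29 (C/G), 40 (C/A), 42 (C/A), 44 (C/G), 47 (C/A), 48 (C/A).
p = 13/48 = 0.270833.
d = −0.75 · ln(1 − (4/3)·0.270833) = −0.75 · ln(0.638889) = −0.75 · (-0.448025) = 0.3360.

0.3360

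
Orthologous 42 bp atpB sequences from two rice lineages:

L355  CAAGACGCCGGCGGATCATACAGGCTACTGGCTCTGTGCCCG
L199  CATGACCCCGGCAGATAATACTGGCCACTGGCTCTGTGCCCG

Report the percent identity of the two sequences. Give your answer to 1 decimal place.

Differing sites — 3:A/T; 7:G/C; 13:G/A; 17:C/A; 22:A/T; 26:T/C.
36 of the 42 sites match, so the percent identity is 36/42 × 100 = 85.7%.

85.7%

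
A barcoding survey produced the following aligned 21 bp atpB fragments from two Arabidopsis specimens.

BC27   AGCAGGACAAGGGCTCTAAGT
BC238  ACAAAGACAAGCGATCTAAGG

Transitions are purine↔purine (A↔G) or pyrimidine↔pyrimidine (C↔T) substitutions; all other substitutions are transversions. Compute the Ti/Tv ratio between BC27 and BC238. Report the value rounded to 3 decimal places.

Mismatches occur at site 2 (G/C, transversion), site 3 (C/A, transversion), site 5 (G/A, transition), site 12 (G/C, transversion), site 14 (C/A, transversion), site 21 (T/G, transversion).
Of the 6 differences, 1 transition and 5 transversions, so Ti/Tv = 1/5 = 0.200.

0.200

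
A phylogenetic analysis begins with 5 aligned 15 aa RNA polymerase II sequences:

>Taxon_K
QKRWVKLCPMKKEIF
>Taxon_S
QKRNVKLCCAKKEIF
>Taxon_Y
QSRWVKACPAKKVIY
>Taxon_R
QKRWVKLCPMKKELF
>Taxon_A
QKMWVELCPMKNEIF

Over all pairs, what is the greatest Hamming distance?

Pairwise Hamming distances:
  Taxon_K vs Taxon_S: 3
  Taxon_K vs Taxon_Y: 5
  Taxon_K vs Taxon_R: 1
  Taxon_K vs Taxon_A: 3
  Taxon_S vs Taxon_Y: 6
  Taxon_S vs Taxon_R: 4
  Taxon_S vs Taxon_A: 6
  Taxon_Y vs Taxon_R: 6
  Taxon_Y vs Taxon_A: 8
  Taxon_R vs Taxon_A: 4
The largest is 8, between Taxon_Y and Taxon_A.

8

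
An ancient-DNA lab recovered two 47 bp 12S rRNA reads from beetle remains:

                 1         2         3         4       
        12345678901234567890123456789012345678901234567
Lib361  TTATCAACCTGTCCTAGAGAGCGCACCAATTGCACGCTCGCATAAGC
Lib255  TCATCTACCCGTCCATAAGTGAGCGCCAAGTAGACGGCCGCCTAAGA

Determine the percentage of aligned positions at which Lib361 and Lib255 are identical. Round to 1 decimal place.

66.0%

Mismatches occur at site 2 (T→C), site 6 (A→T), site 10 (T→C), site 15 (T→A), site 16 (A→T), site 17 (G→A), site 20 (A→T), site 22 (C→A), site 25 (A→G), site 30 (T→G), site 32 (G→A), site 33 (C→G), site 37 (C→G), site 38 (T→C), site 42 (A→C), site 47 (C→A).
31 of the 47 sites match, so the percent identity is 31/47 × 100 = 66.0%.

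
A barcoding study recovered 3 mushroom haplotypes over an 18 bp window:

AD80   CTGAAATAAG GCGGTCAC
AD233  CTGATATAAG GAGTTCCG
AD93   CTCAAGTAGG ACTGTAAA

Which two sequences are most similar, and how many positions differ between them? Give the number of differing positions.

5

Pairwise Hamming distances:
  AD80 vs AD233: 5
  AD80 vs AD93: 7
  AD233 vs AD93: 11
The smallest is 5, between AD80 and AD233.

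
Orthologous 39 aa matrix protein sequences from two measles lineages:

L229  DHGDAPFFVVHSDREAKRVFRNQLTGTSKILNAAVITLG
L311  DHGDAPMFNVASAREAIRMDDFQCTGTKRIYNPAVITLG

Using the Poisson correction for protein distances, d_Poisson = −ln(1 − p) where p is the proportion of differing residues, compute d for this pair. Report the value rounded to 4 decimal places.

Differing sites — 7:F/M; 9:V/N; 11:H/A; 13:D/A; 17:K/I; 19:V/M; 20:F/D; 21:R/D; 22:N/F; 24:L/C; 28:S/K; 29:K/R; 31:L/Y; 33:A/P.
p = 14/39 = 0.358974.
d = −ln(1 − 0.358974) = −ln(0.641026) = 0.4447.

0.4447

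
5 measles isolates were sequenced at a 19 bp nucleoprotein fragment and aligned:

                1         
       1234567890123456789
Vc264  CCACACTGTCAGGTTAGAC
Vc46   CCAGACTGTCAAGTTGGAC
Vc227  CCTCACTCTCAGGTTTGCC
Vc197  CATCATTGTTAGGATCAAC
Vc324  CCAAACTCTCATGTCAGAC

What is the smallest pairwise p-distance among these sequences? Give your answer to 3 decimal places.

Pairwise Hamming distances:
  Vc264 vs Vc46: 3
  Vc264 vs Vc227: 4
  Vc264 vs Vc197: 7
  Vc264 vs Vc324: 4
  Vc46 vs Vc227: 6
  Vc46 vs Vc197: 9
  Vc46 vs Vc324: 5
  Vc227 vs Vc197: 8
  Vc227 vs Vc324: 6
  Vc197 vs Vc324: 11
The smallest is 3 mismatches, between Vc264 and Vc46; p = 3/19 = 0.158.

0.158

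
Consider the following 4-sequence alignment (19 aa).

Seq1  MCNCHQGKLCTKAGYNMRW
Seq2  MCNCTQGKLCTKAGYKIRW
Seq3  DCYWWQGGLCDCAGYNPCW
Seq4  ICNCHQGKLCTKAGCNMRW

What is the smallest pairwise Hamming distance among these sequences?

Pairwise Hamming distances:
  Seq1 vs Seq2: 3
  Seq1 vs Seq3: 9
  Seq1 vs Seq4: 2
  Seq2 vs Seq3: 10
  Seq2 vs Seq4: 5
  Seq3 vs Seq4: 10
The smallest is 2, between Seq1 and Seq4.

2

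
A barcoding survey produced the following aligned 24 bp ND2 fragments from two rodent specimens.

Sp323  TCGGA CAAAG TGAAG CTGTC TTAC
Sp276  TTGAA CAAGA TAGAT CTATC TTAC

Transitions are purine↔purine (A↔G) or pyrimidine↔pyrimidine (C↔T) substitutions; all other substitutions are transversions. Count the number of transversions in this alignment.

The sequences differ at positions 2 (C/T, transition), 4 (G/A, transition), 9 (A/G, transition), 10 (G/A, transition), 12 (G/A, transition), 13 (A/G, transition), 15 (G/T, transversion), 18 (G/A, transition).
Of the 8 differences, 7 transitions and 1 transversion, so the answer is 1.

1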